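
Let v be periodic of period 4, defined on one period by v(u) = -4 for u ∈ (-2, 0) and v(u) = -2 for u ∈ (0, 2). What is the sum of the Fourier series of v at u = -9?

-4

u = -9 differs from u = -1 by -2 full period(s), and the series is 4-periodic.
v is continuous at u = -1 with value -4, so the series converges to -4 there.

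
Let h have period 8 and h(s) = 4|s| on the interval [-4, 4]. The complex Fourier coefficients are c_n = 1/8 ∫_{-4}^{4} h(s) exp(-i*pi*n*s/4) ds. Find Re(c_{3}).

-32/(9*pi**2)

Since h is real-valued, Re(c_{3}) = 1/8 ∫_{-4}^{4} h(s) cos(3*pi*s/4) ds = a_{3}/2.
h is even and cos(3*pi*s/4) is even, so the integrand is even: ∫_{-4}^{4} h(s) cos(3*pi*s/4) ds = 2∫_0^{4} h(s) cos(3*pi*s/4) ds.
Integrating by parts (boundary term plus one more integral), an antiderivative of (4*s) cos(3*pi*s/4) is 16*s*sin(3*pi*s/4)/(3*pi) + 64*cos(3*pi*s/4)/(9*pi**2); evaluating from 0 to 4: ∫_{0}^{4} (4*s) cos(3*pi*s/4) ds = (-64/(9*pi**2)) - (64/(9*pi**2)) = -128/(9*pi**2).
So ∫_{-4}^{4} h(s) cos(3*pi*s/4) ds = -256/(9*pi**2).
Hence Re(c_{3}) = (1/8)·(-256/(9*pi**2)) = -32/(9*pi**2).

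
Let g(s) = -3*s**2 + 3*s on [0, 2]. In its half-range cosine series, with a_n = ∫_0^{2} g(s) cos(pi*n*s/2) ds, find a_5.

24/(25*pi**2)

a_5 = ∫_0^{2} (-3*s**2 + 3*s) cos(5*pi*s/2) ds.
Integrating by parts twice (tabular method), an antiderivative of (-3*s**2 + 3*s) cos(5*pi*s/2) is -6*s**2*sin(5*pi*s/2)/(5*pi) + 6*s*sin(5*pi*s/2)/(5*pi) - 24*s*cos(5*pi*s/2)/(25*pi**2) + 48*sin(5*pi*s/2)/(125*pi**3) + 12*cos(5*pi*s/2)/(25*pi**2); evaluating from 0 to 2: ∫_{0}^{2} (-3*s**2 + 3*s) cos(5*pi*s/2) ds = (36/(25*pi**2)) - (12/(25*pi**2)) = 24/(25*pi**2).
Hence a_5 = 24/(25*pi**2).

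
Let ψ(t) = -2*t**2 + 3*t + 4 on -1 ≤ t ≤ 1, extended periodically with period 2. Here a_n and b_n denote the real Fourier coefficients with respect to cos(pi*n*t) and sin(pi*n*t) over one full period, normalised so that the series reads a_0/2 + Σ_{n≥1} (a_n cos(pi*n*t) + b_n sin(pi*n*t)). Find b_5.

b_5 = ∫_{-1}^{1} ψ(t) sin(5*pi*t) dt.
Integrating by parts twice (tabular method), an antiderivative of (-2*t**2 + 3*t + 4) sin(5*pi*t) is 2*t**2*cos(5*pi*t)/(5*pi) - 4*t*sin(5*pi*t)/(25*pi**2) - 3*t*cos(5*pi*t)/(5*pi) + 3*sin(5*pi*t)/(25*pi**2) - 4*cos(5*pi*t)/(5*pi) - 4*cos(5*pi*t)/(125*pi**3); evaluating from -1 to 1: ∫_{-1}^{1} (-2*t**2 + 3*t + 4) sin(5*pi*t) dt = ((4/125 + pi**2)/pi**3) - ((4 - 25*pi**2)/(125*pi**3)) = 6/(5*pi).
Hence b_5 = 6/(5*pi).

6/(5*pi)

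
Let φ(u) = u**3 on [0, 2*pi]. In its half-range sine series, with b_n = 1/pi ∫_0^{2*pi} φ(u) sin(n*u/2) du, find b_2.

12 - 8*pi**2

b_2 = 1/pi ∫_0^{2*pi} (u**3) sin(u) du.
Integrating by parts three times (tabular method), an antiderivative of (u**3) sin(u) is -u**3*cos(u) + 3*u**2*sin(u) + 6*u*cos(u) - 6*sin(u); evaluating from 0 to 2*pi: ∫_{0}^{2*pi} (u**3) sin(u) du = (-8*pi**3 + 12*pi) - (0) = -8*pi**3 + 12*pi.
Hence b_2 = (1/pi)·(-8*pi**3 + 12*pi) = 12 - 8*pi**2.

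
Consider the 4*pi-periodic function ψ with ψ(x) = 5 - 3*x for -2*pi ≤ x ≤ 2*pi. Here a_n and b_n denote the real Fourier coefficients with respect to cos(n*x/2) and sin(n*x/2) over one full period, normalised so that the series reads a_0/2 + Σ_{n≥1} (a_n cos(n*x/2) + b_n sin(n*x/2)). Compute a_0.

a_0 = (1/(2*pi)) ∫_{-2*pi}^{2*pi} ψ(x) dx = (1/(2*pi)) · (20*pi) = 10.

10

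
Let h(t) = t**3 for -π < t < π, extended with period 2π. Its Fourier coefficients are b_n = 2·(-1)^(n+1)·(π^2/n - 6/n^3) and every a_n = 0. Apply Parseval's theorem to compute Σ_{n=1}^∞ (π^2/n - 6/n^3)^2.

Parseval: Σ b_n^2 = (1/π) ∫_{-π}^{π} h(t)^2 dt = 2*pi**6/7.
b_n^2 = 4·(π^2/n - 6/n^3)^2, so the sum equals (2*pi**6/7)/4 = pi**6/14.

pi**6/14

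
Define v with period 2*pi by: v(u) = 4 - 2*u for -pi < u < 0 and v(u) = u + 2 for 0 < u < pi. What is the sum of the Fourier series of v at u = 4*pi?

u = 4*pi differs from u = 0 by 2 full period(s), and the series is 2*pi-periodic.
At u = 0 the one-sided limits are v(0^-) = 4 and v(0^+) = 2.
By Dirichlet's theorem the series converges to their average, [(4) + (2)]/2 = 3.

3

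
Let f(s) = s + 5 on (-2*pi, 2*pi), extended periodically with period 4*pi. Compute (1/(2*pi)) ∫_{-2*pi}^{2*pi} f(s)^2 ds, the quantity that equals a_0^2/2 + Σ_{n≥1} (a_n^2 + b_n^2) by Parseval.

8*pi**2/3 + 50

(1/(2*pi)) ∫_{-2*pi}^{2*pi} f(s)^2 ds = (1/(2*pi)) · (16*pi**3/3 + 100*pi) = 8*pi**2/3 + 50.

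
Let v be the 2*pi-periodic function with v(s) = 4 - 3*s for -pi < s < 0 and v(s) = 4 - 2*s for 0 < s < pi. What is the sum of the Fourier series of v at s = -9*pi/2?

4 + 3*pi/2

s = -9*pi/2 differs from s = -pi/2 by -2 full period(s), and the series is 2*pi-periodic.
v is continuous at s = -pi/2 with value 4 + 3*pi/2, so the series converges to 4 + 3*pi/2 there.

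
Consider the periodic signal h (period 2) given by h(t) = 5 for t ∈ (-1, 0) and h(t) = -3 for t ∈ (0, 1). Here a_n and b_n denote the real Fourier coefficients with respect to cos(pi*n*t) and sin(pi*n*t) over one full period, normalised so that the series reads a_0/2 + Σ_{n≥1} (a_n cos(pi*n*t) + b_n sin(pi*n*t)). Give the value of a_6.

a_6 = ∫_{-1}^{1} h(t) cos(6*pi*t) dt.
Split the integral at the breakpoints.
Directly, an antiderivative of (5) cos(6*pi*t) is 5*sin(6*pi*t)/(6*pi); evaluating from -1 to 0: ∫_{-1}^{0} (5) cos(6*pi*t) dt = (0) - (0) = 0.
Directly, an antiderivative of (-3) cos(6*pi*t) is -sin(6*pi*t)/(2*pi); evaluating from 0 to 1: ∫_{0}^{1} (-3) cos(6*pi*t) dt = (0) - (0) = 0.
Summing the pieces gives a_6 = 0.

0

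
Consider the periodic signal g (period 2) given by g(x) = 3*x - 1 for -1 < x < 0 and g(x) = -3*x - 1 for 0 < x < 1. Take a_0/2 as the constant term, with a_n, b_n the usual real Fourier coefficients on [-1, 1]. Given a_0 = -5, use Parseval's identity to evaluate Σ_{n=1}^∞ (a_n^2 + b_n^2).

Parseval: a_0^2/2 + Σ_{n≥1} (a_n^2+b_n^2) = ∫_{-1}^{1} g(x)^2 dx = 14.
Subtract a_0^2/2 = 25/2: Σ (a_n^2+b_n^2) = 3/2.

3/2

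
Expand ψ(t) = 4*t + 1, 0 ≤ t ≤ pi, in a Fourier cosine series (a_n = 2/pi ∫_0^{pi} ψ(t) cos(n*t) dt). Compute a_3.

a_3 = 2/pi ∫_0^{pi} (4*t + 1) cos(3*t) dt.
Integrating by parts (boundary term plus one more integral), an antiderivative of (4*t + 1) cos(3*t) is 4*t*sin(3*t)/3 + sin(3*t)/3 + 4*cos(3*t)/9; evaluating from 0 to pi: ∫_{0}^{pi} (4*t + 1) cos(3*t) dt = (-4/9) - (4/9) = -8/9.
Hence a_3 = (2/pi)·(-8/9) = -16/(9*pi).

-16/(9*pi)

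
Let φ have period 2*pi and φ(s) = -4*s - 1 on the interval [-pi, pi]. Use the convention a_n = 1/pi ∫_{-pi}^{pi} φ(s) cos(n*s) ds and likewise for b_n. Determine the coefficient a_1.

a_1 = 1/pi ∫_{-pi}^{pi} φ(s) cos(s) ds.
Integrating by parts (boundary term plus one more integral), an antiderivative of (-4*s - 1) cos(s) is -4*s*sin(s) - sin(s) - 4*cos(s); evaluating from -pi to pi: ∫_{-pi}^{pi} (-4*s - 1) cos(s) ds = (4) - (4) = 0.
Hence a_1 = (1/pi)·(0) = 0.

0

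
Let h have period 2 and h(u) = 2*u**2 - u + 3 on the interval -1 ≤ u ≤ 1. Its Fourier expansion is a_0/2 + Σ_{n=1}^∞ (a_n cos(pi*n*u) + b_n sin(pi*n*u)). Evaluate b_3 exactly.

-2/(3*pi)

b_3 = ∫_{-1}^{1} h(u) sin(3*pi*u) du.
Integrating by parts twice (tabular method), an antiderivative of (2*u**2 - u + 3) sin(3*pi*u) is -2*u**2*cos(3*pi*u)/(3*pi) + 4*u*sin(3*pi*u)/(9*pi**2) + u*cos(3*pi*u)/(3*pi) - sin(3*pi*u)/(9*pi**2) - cos(3*pi*u)/pi + 4*cos(3*pi*u)/(27*pi**3); evaluating from -1 to 1: ∫_{-1}^{1} (2*u**2 - u + 3) sin(3*pi*u) du = (4*(-1 + 9*pi**2)/(27*pi**3)) - (-4/(27*pi**3) + 2/pi) = -2/(3*pi).
Hence b_3 = -2/(3*pi).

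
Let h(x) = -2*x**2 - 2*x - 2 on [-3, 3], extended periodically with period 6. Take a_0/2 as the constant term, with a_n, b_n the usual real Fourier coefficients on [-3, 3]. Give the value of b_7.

b_7 = 1/3 ∫_{-3}^{3} h(x) sin(7*pi*x/3) dx.
Integrating by parts twice (tabular method), an antiderivative of (-2*x**2 - 2*x - 2) sin(7*pi*x/3) is 6*x**2*cos(7*pi*x/3)/(7*pi) - 36*x*sin(7*pi*x/3)/(49*pi**2) + 6*x*cos(7*pi*x/3)/(7*pi) - 18*sin(7*pi*x/3)/(49*pi**2) - 108*cos(7*pi*x/3)/(343*pi**3) + 6*cos(7*pi*x/3)/(7*pi); evaluating from -3 to 3: ∫_{-3}^{3} (-2*x**2 - 2*x - 2) sin(7*pi*x/3) dx = (6*(18 - 637*pi**2)/(343*pi**3)) - (-6/pi + 108/(343*pi**3)) = -36/(7*pi).
Hence b_7 = (1/3)·(-36/(7*pi)) = -12/(7*pi).

-12/(7*pi)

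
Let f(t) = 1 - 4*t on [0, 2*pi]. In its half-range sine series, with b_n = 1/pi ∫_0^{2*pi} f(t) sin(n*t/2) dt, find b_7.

b_7 = 1/pi ∫_0^{2*pi} (1 - 4*t) sin(7*t/2) dt.
Integrating by parts (boundary term plus one more integral), an antiderivative of (1 - 4*t) sin(7*t/2) is 8*t*cos(7*t/2)/7 - 16*sin(7*t/2)/49 - 2*cos(7*t/2)/7; evaluating from 0 to 2*pi: ∫_{0}^{2*pi} (1 - 4*t) sin(7*t/2) dt = (2/7 - 16*pi/7) - (-2/7) = 4/7 - 16*pi/7.
Hence b_7 = (1/pi)·(4/7 - 16*pi/7) = 4*(1 - 4*pi)/(7*pi).

4*(1 - 4*pi)/(7*pi)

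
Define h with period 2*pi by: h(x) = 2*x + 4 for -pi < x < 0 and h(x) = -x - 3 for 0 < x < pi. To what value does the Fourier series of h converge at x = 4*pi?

x = 4*pi differs from x = 0 by 2 full period(s), and the series is 2*pi-periodic.
At x = 0 the one-sided limits are h(0^-) = 4 and h(0^+) = -3.
By Dirichlet's theorem the series converges to their average, [(4) + (-3)]/2 = 1/2.

1/2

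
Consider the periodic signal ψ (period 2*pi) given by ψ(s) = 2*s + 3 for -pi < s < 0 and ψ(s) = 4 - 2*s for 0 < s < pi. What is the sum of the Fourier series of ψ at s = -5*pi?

s = -5*pi differs from s = -pi by -2 full period(s), and the series is 2*pi-periodic.
At s = -pi the one-sided limits are ψ(-pi^-) = 4 - 2*pi and ψ(-pi^+) = 3 - 2*pi.
By Dirichlet's theorem the series converges to their average, [(4 - 2*pi) + (3 - 2*pi)]/2 = 7/2 - 2*pi.

7/2 - 2*pi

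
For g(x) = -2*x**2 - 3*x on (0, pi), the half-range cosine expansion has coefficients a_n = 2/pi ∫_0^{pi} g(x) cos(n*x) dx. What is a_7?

4*(3 + 2*pi)/(49*pi)

a_7 = 2/pi ∫_0^{pi} (-2*x**2 - 3*x) cos(7*x) dx.
Integrating by parts twice (tabular method), an antiderivative of (-2*x**2 - 3*x) cos(7*x) is -2*x**2*sin(7*x)/7 - 3*x*sin(7*x)/7 - 4*x*cos(7*x)/49 + 4*sin(7*x)/343 - 3*cos(7*x)/49; evaluating from 0 to pi: ∫_{0}^{pi} (-2*x**2 - 3*x) cos(7*x) dx = (3/49 + 4*pi/49) - (-3/49) = 6/49 + 4*pi/49.
Hence a_7 = (2/pi)·(6/49 + 4*pi/49) = 4*(3 + 2*pi)/(49*pi).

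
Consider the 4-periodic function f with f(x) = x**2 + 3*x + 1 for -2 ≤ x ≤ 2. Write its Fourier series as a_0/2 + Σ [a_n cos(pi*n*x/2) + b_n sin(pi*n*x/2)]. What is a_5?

a_5 = 1/2 ∫_{-2}^{2} f(x) cos(5*pi*x/2) dx.
Integrating by parts twice (tabular method), an antiderivative of (x**2 + 3*x + 1) cos(5*pi*x/2) is 2*x**2*sin(5*pi*x/2)/(5*pi) + 6*x*sin(5*pi*x/2)/(5*pi) + 8*x*cos(5*pi*x/2)/(25*pi**2) - 16*sin(5*pi*x/2)/(125*pi**3) + 2*sin(5*pi*x/2)/(5*pi) + 12*cos(5*pi*x/2)/(25*pi**2); evaluating from -2 to 2: ∫_{-2}^{2} (x**2 + 3*x + 1) cos(5*pi*x/2) dx = (-28/(25*pi**2)) - (4/(25*pi**2)) = -32/(25*pi**2).
Hence a_5 = (1/2)·(-32/(25*pi**2)) = -16/(25*pi**2).

-16/(25*pi**2)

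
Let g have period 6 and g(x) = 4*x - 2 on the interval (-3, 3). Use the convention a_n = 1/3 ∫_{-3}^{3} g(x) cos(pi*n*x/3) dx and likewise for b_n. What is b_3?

b_3 = 1/3 ∫_{-3}^{3} g(x) sin(pi*x) dx.
Integrating by parts (boundary term plus one more integral), an antiderivative of (4*x - 2) sin(pi*x) is -4*x*cos(pi*x)/pi + 4*sin(pi*x)/pi**2 + 2*cos(pi*x)/pi; evaluating from -3 to 3: ∫_{-3}^{3} (4*x - 2) sin(pi*x) dx = (10/pi) - (-14/pi) = 24/pi.
Hence b_3 = (1/3)·(24/pi) = 8/pi.

8/pi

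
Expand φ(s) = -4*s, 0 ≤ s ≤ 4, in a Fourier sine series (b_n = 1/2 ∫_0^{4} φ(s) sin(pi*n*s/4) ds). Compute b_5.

-32/(5*pi)

b_5 = 1/2 ∫_0^{4} (-4*s) sin(5*pi*s/4) ds.
Integrating by parts (boundary term plus one more integral), an antiderivative of (-4*s) sin(5*pi*s/4) is 16*s*cos(5*pi*s/4)/(5*pi) - 64*sin(5*pi*s/4)/(25*pi**2); evaluating from 0 to 4: ∫_{0}^{4} (-4*s) sin(5*pi*s/4) ds = (-64/(5*pi)) - (0) = -64/(5*pi).
Hence b_5 = (1/2)·(-64/(5*pi)) = -32/(5*pi).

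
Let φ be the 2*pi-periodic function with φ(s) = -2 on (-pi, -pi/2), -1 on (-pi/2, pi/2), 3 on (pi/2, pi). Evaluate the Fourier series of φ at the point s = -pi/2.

-3/2

At s = -pi/2 the one-sided limits are φ(-pi/2^-) = -2 and φ(-pi/2^+) = -1.
By Dirichlet's theorem the series converges to their average, [(-2) + (-1)]/2 = -3/2.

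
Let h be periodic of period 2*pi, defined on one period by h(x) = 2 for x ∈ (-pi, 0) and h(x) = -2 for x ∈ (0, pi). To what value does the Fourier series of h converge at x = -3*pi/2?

-2

x = -3*pi/2 differs from x = pi/2 by -1 full period(s), and the series is 2*pi-periodic.
h is continuous at x = pi/2 with value -2, so the series converges to -2 there.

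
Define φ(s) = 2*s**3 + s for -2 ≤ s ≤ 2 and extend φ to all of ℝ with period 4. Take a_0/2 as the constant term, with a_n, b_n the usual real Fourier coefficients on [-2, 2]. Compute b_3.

-64/(9*pi**3) + 12/pi

b_3 = 1/2 ∫_{-2}^{2} φ(s) sin(3*pi*s/2) ds.
φ is odd and sin(3*pi*s/2) is odd, so the integrand is even and b_3 = ∫_0^{2} φ(s) sin(3*pi*s/2) ds.
Integrating by parts three times (tabular method), an antiderivative of (2*s**3 + s) sin(3*pi*s/2) is -4*s**3*cos(3*pi*s/2)/(3*pi) + 8*s**2*sin(3*pi*s/2)/(3*pi**2) - 2*s*cos(3*pi*s/2)/(3*pi) + 32*s*cos(3*pi*s/2)/(9*pi**3) - 64*sin(3*pi*s/2)/(27*pi**4) + 4*sin(3*pi*s/2)/(9*pi**2); evaluating from 0 to 2: ∫_{0}^{2} (2*s**3 + s) sin(3*pi*s/2) ds = (-64/(9*pi**3) + 12/pi) - (0) = -64/(9*pi**3) + 12/pi.
Hence b_3 = -64/(9*pi**3) + 12/pi.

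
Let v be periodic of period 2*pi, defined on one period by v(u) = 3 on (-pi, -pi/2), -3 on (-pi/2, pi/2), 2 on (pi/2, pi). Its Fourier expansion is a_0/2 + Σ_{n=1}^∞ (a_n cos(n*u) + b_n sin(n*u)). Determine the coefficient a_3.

11/(3*pi)

a_3 = 1/pi ∫_{-pi}^{pi} v(u) cos(3*u) du.
Split the integral at the breakpoints.
Directly, an antiderivative of (3) cos(3*u) is sin(3*u); evaluating from -pi to -pi/2: ∫_{-pi}^{-pi/2} (3) cos(3*u) du = (1) - (0) = 1.
Directly, an antiderivative of (-3) cos(3*u) is -sin(3*u); evaluating from -pi/2 to pi/2: ∫_{-pi/2}^{pi/2} (-3) cos(3*u) du = (1) - (-1) = 2.
Directly, an antiderivative of (2) cos(3*u) is 2*sin(3*u)/3; evaluating from pi/2 to pi: ∫_{pi/2}^{pi} (2) cos(3*u) du = (0) - (-2/3) = 2/3.
Summing the pieces and multiplying by (1/pi) gives a_3 = 11/(3*pi).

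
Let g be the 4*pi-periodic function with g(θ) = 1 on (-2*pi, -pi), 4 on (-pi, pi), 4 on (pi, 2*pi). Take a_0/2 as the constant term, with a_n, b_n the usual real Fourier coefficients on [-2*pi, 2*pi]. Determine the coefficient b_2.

b_2 = (1/(2*pi)) ∫_{-2*pi}^{2*pi} g(θ) sin(θ) dθ.
Split the integral at the breakpoints.
Directly, an antiderivative of (1) sin(θ) is -cos(θ); evaluating from -2*pi to -pi: ∫_{-2*pi}^{-pi} (1) sin(θ) dθ = (1) - (-1) = 2.
Directly, an antiderivative of (4) sin(θ) is -4*cos(θ); evaluating from -pi to pi: ∫_{-pi}^{pi} (4) sin(θ) dθ = (4) - (4) = 0.
Directly, an antiderivative of (4) sin(θ) is -4*cos(θ); evaluating from pi to 2*pi: ∫_{pi}^{2*pi} (4) sin(θ) dθ = (-4) - (4) = -8.
Summing the pieces and multiplying by (1/(2*pi)) gives b_2 = -3/pi.

-3/pi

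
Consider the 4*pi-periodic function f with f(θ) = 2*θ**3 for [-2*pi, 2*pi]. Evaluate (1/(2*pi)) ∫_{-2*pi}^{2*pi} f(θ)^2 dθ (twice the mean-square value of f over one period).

(1/(2*pi)) ∫_{-2*pi}^{2*pi} f(θ)^2 dθ = (1/(2*pi)) · (1024*pi**7/7) = 512*pi**6/7.

512*pi**6/7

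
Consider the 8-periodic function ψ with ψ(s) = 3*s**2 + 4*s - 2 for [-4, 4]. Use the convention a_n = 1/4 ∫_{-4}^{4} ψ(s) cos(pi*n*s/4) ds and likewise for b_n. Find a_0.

a_0 = 1/4 ∫_{-4}^{4} ψ(s) ds = 1/4 · (112) = 28.

28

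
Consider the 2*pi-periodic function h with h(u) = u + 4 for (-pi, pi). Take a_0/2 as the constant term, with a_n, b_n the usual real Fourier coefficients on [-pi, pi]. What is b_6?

-1/3

b_6 = 1/pi ∫_{-pi}^{pi} h(u) sin(6*u) du.
Integrating by parts (boundary term plus one more integral), an antiderivative of (u + 4) sin(6*u) is -u*cos(6*u)/6 + sin(6*u)/36 - 2*cos(6*u)/3; evaluating from -pi to pi: ∫_{-pi}^{pi} (u + 4) sin(6*u) du = (-2/3 - pi/6) - (-2/3 + pi/6) = -pi/3.
Hence b_6 = (1/pi)·(-pi/3) = -1/3.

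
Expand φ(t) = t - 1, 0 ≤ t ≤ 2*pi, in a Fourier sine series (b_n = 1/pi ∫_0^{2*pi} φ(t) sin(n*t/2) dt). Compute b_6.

b_6 = 1/pi ∫_0^{2*pi} (t - 1) sin(3*t) dt.
Integrating by parts (boundary term plus one more integral), an antiderivative of (t - 1) sin(3*t) is -t*cos(3*t)/3 + sin(3*t)/9 + cos(3*t)/3; evaluating from 0 to 2*pi: ∫_{0}^{2*pi} (t - 1) sin(3*t) dt = (1/3 - 2*pi/3) - (1/3) = -2*pi/3.
Hence b_6 = (1/pi)·(-2*pi/3) = -2/3.

-2/3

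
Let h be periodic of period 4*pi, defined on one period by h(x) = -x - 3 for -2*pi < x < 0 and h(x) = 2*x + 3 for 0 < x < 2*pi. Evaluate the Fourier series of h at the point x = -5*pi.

x = -5*pi differs from x = -pi by -1 full period(s), and the series is 4*pi-periodic.
h is continuous at x = -pi with value -3 + pi, so the series converges to -3 + pi there.

-3 + pi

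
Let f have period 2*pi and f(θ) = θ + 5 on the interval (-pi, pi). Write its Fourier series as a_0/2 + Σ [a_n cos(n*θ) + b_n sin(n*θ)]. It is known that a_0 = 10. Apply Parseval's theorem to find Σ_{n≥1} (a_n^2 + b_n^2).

2*pi**2/3

Parseval: a_0^2/2 + Σ_{n≥1} (a_n^2+b_n^2) = 1/pi ∫_{-pi}^{pi} f(θ)^2 dθ = 2*pi**2/3 + 50.
Subtract a_0^2/2 = 50: Σ (a_n^2+b_n^2) = 2*pi**2/3.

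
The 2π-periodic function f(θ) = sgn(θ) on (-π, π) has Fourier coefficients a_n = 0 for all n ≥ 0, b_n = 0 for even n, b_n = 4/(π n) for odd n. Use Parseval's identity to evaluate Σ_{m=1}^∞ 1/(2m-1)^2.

Parseval: Σ b_n^2 = (1/π) ∫_{-π}^{π} f(θ)^2 dθ = 2.
Only odd n contribute, with b_n^2 = 16/(π^2 n^2), so Σ_{m≥1} 1/(2m-1)^2 = π^2·(2)/16 = pi**2/8.

pi**2/8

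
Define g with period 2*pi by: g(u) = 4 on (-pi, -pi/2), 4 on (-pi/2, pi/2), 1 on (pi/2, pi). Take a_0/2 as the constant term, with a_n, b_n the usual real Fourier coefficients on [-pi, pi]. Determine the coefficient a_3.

a_3 = 1/pi ∫_{-pi}^{pi} g(u) cos(3*u) du.
Split the integral at the breakpoints.
Directly, an antiderivative of (4) cos(3*u) is 4*sin(3*u)/3; evaluating from -pi to -pi/2: ∫_{-pi}^{-pi/2} (4) cos(3*u) du = (4/3) - (0) = 4/3.
Directly, an antiderivative of (4) cos(3*u) is 4*sin(3*u)/3; evaluating from -pi/2 to pi/2: ∫_{-pi/2}^{pi/2} (4) cos(3*u) du = (-4/3) - (4/3) = -8/3.
Directly, an antiderivative of (1) cos(3*u) is sin(3*u)/3; evaluating from pi/2 to pi: ∫_{pi/2}^{pi} (1) cos(3*u) du = (0) - (-1/3) = 1/3.
Summing the pieces and multiplying by (1/pi) gives a_3 = -1/pi.

-1/pi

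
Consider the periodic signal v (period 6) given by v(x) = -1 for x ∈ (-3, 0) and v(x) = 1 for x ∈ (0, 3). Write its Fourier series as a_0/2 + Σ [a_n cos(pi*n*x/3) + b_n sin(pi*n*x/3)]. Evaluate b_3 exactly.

4/(3*pi)

b_3 = 1/3 ∫_{-3}^{3} v(x) sin(pi*x) dx.
v is odd and sin(pi*x) is odd, so the integrand is even and b_3 = 2/3 ∫_0^{3} v(x) sin(pi*x) dx.
Directly, an antiderivative of (1) sin(pi*x) is -cos(pi*x)/pi; evaluating from 0 to 3: ∫_{0}^{3} (1) sin(pi*x) dx = (1/pi) - (-1/pi) = 2/pi.
Hence b_3 = (2/3)·(2/pi) = 4/(3*pi).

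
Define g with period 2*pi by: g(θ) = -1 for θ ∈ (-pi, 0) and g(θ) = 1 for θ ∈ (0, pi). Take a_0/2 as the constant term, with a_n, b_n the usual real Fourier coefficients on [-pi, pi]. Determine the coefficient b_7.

b_7 = 1/pi ∫_{-pi}^{pi} g(θ) sin(7*θ) dθ.
g is odd and sin(7*θ) is odd, so the integrand is even and b_7 = 2/pi ∫_0^{pi} g(θ) sin(7*θ) dθ.
Directly, an antiderivative of (1) sin(7*θ) is -cos(7*θ)/7; evaluating from 0 to pi: ∫_{0}^{pi} (1) sin(7*θ) dθ = (1/7) - (-1/7) = 2/7.
Hence b_7 = (2/pi)·(2/7) = 4/(7*pi).

4/(7*pi)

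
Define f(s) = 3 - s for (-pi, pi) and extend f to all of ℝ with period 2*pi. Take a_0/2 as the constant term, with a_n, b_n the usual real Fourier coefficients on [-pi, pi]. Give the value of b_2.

1

b_2 = 1/pi ∫_{-pi}^{pi} f(s) sin(2*s) ds.
Integrating by parts (boundary term plus one more integral), an antiderivative of (3 - s) sin(2*s) is s*cos(2*s)/2 - sin(2*s)/4 - 3*cos(2*s)/2; evaluating from -pi to pi: ∫_{-pi}^{pi} (3 - s) sin(2*s) ds = (-3/2 + pi/2) - (-pi/2 - 3/2) = pi.
Hence b_2 = (1/pi)·(pi) = 1.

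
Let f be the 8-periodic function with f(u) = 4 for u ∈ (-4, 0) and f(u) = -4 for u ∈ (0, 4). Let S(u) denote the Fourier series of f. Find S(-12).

0

u = -12 differs from u = -4 by -1 full period(s), and the series is 8-periodic.
At u = -4 the one-sided limits are f(-4^-) = -4 and f(-4^+) = 4.
By Dirichlet's theorem the series converges to their average, [(-4) + (4)]/2 = 0.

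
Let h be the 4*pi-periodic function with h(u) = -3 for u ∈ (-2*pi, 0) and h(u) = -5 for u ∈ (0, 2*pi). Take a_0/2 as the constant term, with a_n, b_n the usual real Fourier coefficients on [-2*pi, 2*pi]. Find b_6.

0

b_6 = (1/(2*pi)) ∫_{-2*pi}^{2*pi} h(u) sin(3*u) du.
Split the integral at the breakpoints.
Directly, an antiderivative of (-3) sin(3*u) is cos(3*u); evaluating from -2*pi to 0: ∫_{-2*pi}^{0} (-3) sin(3*u) du = (1) - (1) = 0.
Directly, an antiderivative of (-5) sin(3*u) is 5*cos(3*u)/3; evaluating from 0 to 2*pi: ∫_{0}^{2*pi} (-5) sin(3*u) du = (5/3) - (5/3) = 0.
Summing the pieces and multiplying by (1/(2*pi)) gives b_6 = 0.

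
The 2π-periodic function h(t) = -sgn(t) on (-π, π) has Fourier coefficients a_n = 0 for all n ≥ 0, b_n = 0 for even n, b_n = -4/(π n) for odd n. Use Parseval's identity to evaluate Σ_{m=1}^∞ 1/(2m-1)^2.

pi**2/8

Parseval: Σ b_n^2 = (1/π) ∫_{-π}^{π} h(t)^2 dt = 2.
Only odd n contribute, with b_n^2 = 16/(π^2 n^2), so Σ_{m≥1} 1/(2m-1)^2 = π^2·(2)/16 = pi**2/8.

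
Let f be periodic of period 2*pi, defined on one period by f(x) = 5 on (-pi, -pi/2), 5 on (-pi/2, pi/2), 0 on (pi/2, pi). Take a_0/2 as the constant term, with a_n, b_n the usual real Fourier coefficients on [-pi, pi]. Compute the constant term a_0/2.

a_0 = 1/pi ∫_{-pi}^{pi} f(x) dx = 1/pi · (15*pi/2) = 15/2.
So the constant term a_0/2 = 15/4.

15/4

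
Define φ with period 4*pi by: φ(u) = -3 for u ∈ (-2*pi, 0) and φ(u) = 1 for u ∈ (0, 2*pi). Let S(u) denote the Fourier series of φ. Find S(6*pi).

-1

u = 6*pi differs from u = 2*pi by 1 full period(s), and the series is 4*pi-periodic.
At u = 2*pi the one-sided limits are φ(2*pi^-) = 1 and φ(2*pi^+) = -3.
By Dirichlet's theorem the series converges to their average, [(1) + (-3)]/2 = -1.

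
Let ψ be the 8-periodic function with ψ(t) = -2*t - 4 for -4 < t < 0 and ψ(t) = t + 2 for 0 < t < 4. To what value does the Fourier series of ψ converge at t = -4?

5

At t = -4 the one-sided limits are ψ(-4^-) = 6 and ψ(-4^+) = 4.
By Dirichlet's theorem the series converges to their average, [(6) + (4)]/2 = 5.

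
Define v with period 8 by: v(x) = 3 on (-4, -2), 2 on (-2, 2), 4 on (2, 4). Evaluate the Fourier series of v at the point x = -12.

x = -12 differs from x = -4 by -1 full period(s), and the series is 8-periodic.
At x = -4 the one-sided limits are v(-4^-) = 4 and v(-4^+) = 3.
By Dirichlet's theorem the series converges to their average, [(4) + (3)]/2 = 7/2.

7/2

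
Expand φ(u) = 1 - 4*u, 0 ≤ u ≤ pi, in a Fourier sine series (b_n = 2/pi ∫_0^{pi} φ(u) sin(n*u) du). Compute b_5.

b_5 = 2/pi ∫_0^{pi} (1 - 4*u) sin(5*u) du.
Integrating by parts (boundary term plus one more integral), an antiderivative of (1 - 4*u) sin(5*u) is 4*u*cos(5*u)/5 - 4*sin(5*u)/25 - cos(5*u)/5; evaluating from 0 to pi: ∫_{0}^{pi} (1 - 4*u) sin(5*u) du = (1/5 - 4*pi/5) - (-1/5) = 2/5 - 4*pi/5.
Hence b_5 = (2/pi)·(2/5 - 4*pi/5) = 4*(1 - 2*pi)/(5*pi).

4*(1 - 2*pi)/(5*pi)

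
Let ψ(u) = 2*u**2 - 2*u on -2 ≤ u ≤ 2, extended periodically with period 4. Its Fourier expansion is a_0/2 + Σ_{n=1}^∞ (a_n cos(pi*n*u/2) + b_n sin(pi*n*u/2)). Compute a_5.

a_5 = 1/2 ∫_{-2}^{2} ψ(u) cos(5*pi*u/2) du.
Integrating by parts twice (tabular method), an antiderivative of (2*u**2 - 2*u) cos(5*pi*u/2) is 4*u**2*sin(5*pi*u/2)/(5*pi) - 4*u*sin(5*pi*u/2)/(5*pi) + 16*u*cos(5*pi*u/2)/(25*pi**2) - 32*sin(5*pi*u/2)/(125*pi**3) - 8*cos(5*pi*u/2)/(25*pi**2); evaluating from -2 to 2: ∫_{-2}^{2} (2*u**2 - 2*u) cos(5*pi*u/2) du = (-24/(25*pi**2)) - (8/(5*pi**2)) = -64/(25*pi**2).
Hence a_5 = (1/2)·(-64/(25*pi**2)) = -32/(25*pi**2).

-32/(25*pi**2)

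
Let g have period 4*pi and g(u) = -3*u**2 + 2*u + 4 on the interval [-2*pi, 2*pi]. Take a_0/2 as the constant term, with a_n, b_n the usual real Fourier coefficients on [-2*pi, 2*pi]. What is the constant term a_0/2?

4 - 4*pi**2

a_0 = (1/(2*pi)) ∫_{-2*pi}^{2*pi} g(u) du = (1/(2*pi)) · (16*pi*(1 - pi**2)) = 8 - 8*pi**2.
So the constant term a_0/2 = 4 - 4*pi**2.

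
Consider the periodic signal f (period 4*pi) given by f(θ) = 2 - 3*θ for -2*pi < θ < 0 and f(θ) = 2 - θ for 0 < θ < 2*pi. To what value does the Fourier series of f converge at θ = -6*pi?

2 + 2*pi

θ = -6*pi differs from θ = -2*pi by -1 full period(s), and the series is 4*pi-periodic.
At θ = -2*pi the one-sided limits are f(-2*pi^-) = 2 - 2*pi and f(-2*pi^+) = 2 + 6*pi.
By Dirichlet's theorem the series converges to their average, [(2 - 2*pi) + (2 + 6*pi)]/2 = 2 + 2*pi.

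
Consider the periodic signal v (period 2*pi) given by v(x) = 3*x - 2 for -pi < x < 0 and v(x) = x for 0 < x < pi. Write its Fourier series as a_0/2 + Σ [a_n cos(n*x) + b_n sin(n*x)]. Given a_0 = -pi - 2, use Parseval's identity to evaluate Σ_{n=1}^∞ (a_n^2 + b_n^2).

2 + 4*pi + 17*pi**2/6

Parseval: a_0^2/2 + Σ_{n≥1} (a_n^2+b_n^2) = 1/pi ∫_{-pi}^{pi} v(x)^2 dx = 4 + 6*pi + 10*pi**2/3.
Subtract a_0^2/2 = (2 + pi)**2/2: Σ (a_n^2+b_n^2) = 2 + 4*pi + 17*pi**2/6.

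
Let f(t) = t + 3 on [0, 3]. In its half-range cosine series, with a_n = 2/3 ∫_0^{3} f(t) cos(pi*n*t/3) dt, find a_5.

a_5 = 2/3 ∫_0^{3} (t + 3) cos(5*pi*t/3) dt.
Integrating by parts (boundary term plus one more integral), an antiderivative of (t + 3) cos(5*pi*t/3) is 3*t*sin(5*pi*t/3)/(5*pi) + 9*sin(5*pi*t/3)/(5*pi) + 9*cos(5*pi*t/3)/(25*pi**2); evaluating from 0 to 3: ∫_{0}^{3} (t + 3) cos(5*pi*t/3) dt = (-9/(25*pi**2)) - (9/(25*pi**2)) = -18/(25*pi**2).
Hence a_5 = (2/3)·(-18/(25*pi**2)) = -12/(25*pi**2).

-12/(25*pi**2)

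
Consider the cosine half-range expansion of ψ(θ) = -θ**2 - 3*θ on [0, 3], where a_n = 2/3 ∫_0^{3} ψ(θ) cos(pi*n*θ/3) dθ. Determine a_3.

8/pi**2

a_3 = 2/3 ∫_0^{3} (-θ**2 - 3*θ) cos(pi*θ) dθ.
Integrating by parts twice (tabular method), an antiderivative of (-θ**2 - 3*θ) cos(pi*θ) is -θ**2*sin(pi*θ)/pi - 3*θ*sin(pi*θ)/pi - 2*θ*cos(pi*θ)/pi**2 + 2*sin(pi*θ)/pi**3 - 3*cos(pi*θ)/pi**2; evaluating from 0 to 3: ∫_{0}^{3} (-θ**2 - 3*θ) cos(pi*θ) dθ = (9/pi**2) - (-3/pi**2) = 12/pi**2.
Hence a_3 = (2/3)·(12/pi**2) = 8/pi**2.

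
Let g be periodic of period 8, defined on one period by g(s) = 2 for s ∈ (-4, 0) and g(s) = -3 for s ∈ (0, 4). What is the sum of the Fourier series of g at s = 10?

s = 10 differs from s = 2 by 1 full period(s), and the series is 8-periodic.
g is continuous at s = 2 with value -3, so the series converges to -3 there.

-3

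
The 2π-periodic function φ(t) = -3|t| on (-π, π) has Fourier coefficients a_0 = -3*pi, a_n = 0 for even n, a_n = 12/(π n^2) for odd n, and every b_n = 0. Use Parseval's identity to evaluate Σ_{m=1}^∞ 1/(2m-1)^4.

pi**4/96

Parseval: a_0^2/2 + Σ a_n^2 = (1/π) ∫_{-π}^{π} φ(t)^2 dt = 6*pi**2.
Subtract a_0^2/2 = 9*pi**2/2: Σ a_n^2 = 3*pi**2/2.
Only odd n contribute, with a_n^2 = 144/(π^2 n^4), so Σ_{m≥1} 1/(2m-1)^4 = π^2·(3*pi**2/2)/144 = pi**4/96.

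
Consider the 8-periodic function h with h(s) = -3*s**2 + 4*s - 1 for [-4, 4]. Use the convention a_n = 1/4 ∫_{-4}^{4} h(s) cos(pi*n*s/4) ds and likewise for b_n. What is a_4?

a_4 = 1/4 ∫_{-4}^{4} h(s) cos(pi*s) ds.
Integrating by parts twice (tabular method), an antiderivative of (-3*s**2 + 4*s - 1) cos(pi*s) is -3*s**2*sin(pi*s)/pi + 4*s*sin(pi*s)/pi - 6*s*cos(pi*s)/pi**2 - sin(pi*s)/pi + 6*sin(pi*s)/pi**3 + 4*cos(pi*s)/pi**2; evaluating from -4 to 4: ∫_{-4}^{4} (-3*s**2 + 4*s - 1) cos(pi*s) ds = (-20/pi**2) - (28/pi**2) = -48/pi**2.
Hence a_4 = (1/4)·(-48/pi**2) = -12/pi**2.

-12/pi**2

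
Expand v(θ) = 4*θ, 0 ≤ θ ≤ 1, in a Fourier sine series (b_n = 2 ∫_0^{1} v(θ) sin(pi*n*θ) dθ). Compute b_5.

8/(5*pi)

b_5 = 2 ∫_0^{1} (4*θ) sin(5*pi*θ) dθ.
Integrating by parts (boundary term plus one more integral), an antiderivative of (4*θ) sin(5*pi*θ) is -4*θ*cos(5*pi*θ)/(5*pi) + 4*sin(5*pi*θ)/(25*pi**2); evaluating from 0 to 1: ∫_{0}^{1} (4*θ) sin(5*pi*θ) dθ = (4/(5*pi)) - (0) = 4/(5*pi).
Hence b_5 = 2·(4/(5*pi)) = 8/(5*pi).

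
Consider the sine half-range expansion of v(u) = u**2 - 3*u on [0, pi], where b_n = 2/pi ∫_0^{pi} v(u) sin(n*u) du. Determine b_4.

b_4 = 2/pi ∫_0^{pi} (u**2 - 3*u) sin(4*u) du.
Integrating by parts twice (tabular method), an antiderivative of (u**2 - 3*u) sin(4*u) is -u**2*cos(4*u)/4 + u*sin(4*u)/8 + 3*u*cos(4*u)/4 - 3*sin(4*u)/16 + cos(4*u)/32; evaluating from 0 to pi: ∫_{0}^{pi} (u**2 - 3*u) sin(4*u) du = (-pi**2/4 + 1/32 + 3*pi/4) - (1/32) = pi*(3 - pi)/4.
Hence b_4 = (2/pi)·(pi*(3 - pi)/4) = 3/2 - pi/2.

3/2 - pi/2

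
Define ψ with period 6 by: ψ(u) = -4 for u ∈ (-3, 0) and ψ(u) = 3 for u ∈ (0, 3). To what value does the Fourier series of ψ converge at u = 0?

At u = 0 the one-sided limits are ψ(0^-) = -4 and ψ(0^+) = 3.
By Dirichlet's theorem the series converges to their average, [(-4) + (3)]/2 = -1/2.

-1/2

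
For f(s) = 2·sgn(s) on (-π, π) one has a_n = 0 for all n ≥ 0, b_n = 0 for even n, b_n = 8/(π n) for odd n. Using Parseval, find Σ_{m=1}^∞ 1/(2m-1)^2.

Parseval: Σ b_n^2 = (1/π) ∫_{-π}^{π} f(s)^2 ds = 8.
Only odd n contribute, with b_n^2 = 64/(π^2 n^2), so Σ_{m≥1} 1/(2m-1)^2 = π^2·(8)/64 = pi**2/8.

pi**2/8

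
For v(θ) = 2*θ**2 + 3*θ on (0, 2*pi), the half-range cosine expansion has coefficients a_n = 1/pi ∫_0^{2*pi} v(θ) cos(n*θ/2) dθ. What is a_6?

8/9

a_6 = 1/pi ∫_0^{2*pi} (2*θ**2 + 3*θ) cos(3*θ) dθ.
Integrating by parts twice (tabular method), an antiderivative of (2*θ**2 + 3*θ) cos(3*θ) is 2*θ**2*sin(3*θ)/3 + θ*sin(3*θ) + 4*θ*cos(3*θ)/9 - 4*sin(3*θ)/27 + cos(3*θ)/3; evaluating from 0 to 2*pi: ∫_{0}^{2*pi} (2*θ**2 + 3*θ) cos(3*θ) dθ = (1/3 + 8*pi/9) - (1/3) = 8*pi/9.
Hence a_6 = (1/pi)·(8*pi/9) = 8/9.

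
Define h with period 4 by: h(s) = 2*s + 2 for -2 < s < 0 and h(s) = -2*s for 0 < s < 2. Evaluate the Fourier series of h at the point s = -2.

s = -2 differs from s = 2 by -1 full period(s), and the series is 4-periodic.
At s = 2 the one-sided limits are h(2^-) = -4 and h(2^+) = -2.
By Dirichlet's theorem the series converges to their average, [(-4) + (-2)]/2 = -3.

-3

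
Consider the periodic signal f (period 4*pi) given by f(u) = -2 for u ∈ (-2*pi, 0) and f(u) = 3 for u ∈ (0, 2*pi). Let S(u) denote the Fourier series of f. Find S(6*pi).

1/2

u = 6*pi differs from u = 2*pi by 1 full period(s), and the series is 4*pi-periodic.
At u = 2*pi the one-sided limits are f(2*pi^-) = 3 and f(2*pi^+) = -2.
By Dirichlet's theorem the series converges to their average, [(3) + (-2)]/2 = 1/2.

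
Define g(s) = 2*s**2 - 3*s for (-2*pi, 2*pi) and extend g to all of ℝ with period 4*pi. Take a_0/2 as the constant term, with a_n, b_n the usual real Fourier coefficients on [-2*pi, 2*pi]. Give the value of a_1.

-32

a_1 = (1/(2*pi)) ∫_{-2*pi}^{2*pi} g(s) cos(s/2) ds.
Integrating by parts twice (tabular method), an antiderivative of (2*s**2 - 3*s) cos(s/2) is 4*s**2*sin(s/2) - 6*s*sin(s/2) + 16*s*cos(s/2) - 32*sin(s/2) - 12*cos(s/2); evaluating from -2*pi to 2*pi: ∫_{-2*pi}^{2*pi} (2*s**2 - 3*s) cos(s/2) ds = (12 - 32*pi) - (12 + 32*pi) = -64*pi.
Hence a_1 = (1/(2*pi))·(-64*pi) = -32.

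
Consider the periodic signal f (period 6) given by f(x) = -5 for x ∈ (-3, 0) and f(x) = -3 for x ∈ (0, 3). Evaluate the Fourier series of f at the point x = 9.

-4

x = 9 differs from x = 3 by 1 full period(s), and the series is 6-periodic.
At x = 3 the one-sided limits are f(3^-) = -3 and f(3^+) = -5.
By Dirichlet's theorem the series converges to their average, [(-3) + (-5)]/2 = -4.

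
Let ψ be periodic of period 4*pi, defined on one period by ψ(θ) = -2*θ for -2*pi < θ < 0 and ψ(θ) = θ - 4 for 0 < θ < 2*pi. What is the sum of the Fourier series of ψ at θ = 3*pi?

2*pi

θ = 3*pi differs from θ = -pi by 1 full period(s), and the series is 4*pi-periodic.
ψ is continuous at θ = -pi with value 2*pi, so the series converges to 2*pi there.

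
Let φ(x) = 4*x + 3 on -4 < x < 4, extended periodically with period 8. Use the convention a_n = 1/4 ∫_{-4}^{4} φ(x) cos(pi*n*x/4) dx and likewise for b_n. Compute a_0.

a_0 = 1/4 ∫_{-4}^{4} φ(x) dx = 1/4 · (24) = 6.

6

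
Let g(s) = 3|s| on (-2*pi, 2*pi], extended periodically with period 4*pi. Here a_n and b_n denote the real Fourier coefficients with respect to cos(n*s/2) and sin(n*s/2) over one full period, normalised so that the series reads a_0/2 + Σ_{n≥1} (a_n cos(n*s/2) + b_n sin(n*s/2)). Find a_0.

a_0 = (1/(2*pi)) ∫_{-2*pi}^{2*pi} g(s) ds = (1/(2*pi)) · (12*pi**2) = 6*pi.

6*pi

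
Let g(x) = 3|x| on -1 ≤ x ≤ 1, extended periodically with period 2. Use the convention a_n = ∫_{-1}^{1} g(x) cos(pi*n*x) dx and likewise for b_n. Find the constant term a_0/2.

3/2

a_0 = ∫_{-1}^{1} g(x) dx = 3.
So the constant term a_0/2 = 3/2.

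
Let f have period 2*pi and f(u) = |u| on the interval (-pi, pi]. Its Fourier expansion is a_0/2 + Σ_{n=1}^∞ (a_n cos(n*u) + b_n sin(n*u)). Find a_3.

a_3 = 1/pi ∫_{-pi}^{pi} f(u) cos(3*u) du.
f is even and cos(3*u) is even, so the integrand is even and a_3 = 2/pi ∫_0^{pi} f(u) cos(3*u) du.
Integrating by parts (boundary term plus one more integral), an antiderivative of (u) cos(3*u) is u*sin(3*u)/3 + cos(3*u)/9; evaluating from 0 to pi: ∫_{0}^{pi} (u) cos(3*u) du = (-1/9) - (1/9) = -2/9.
Hence a_3 = (2/pi)·(-2/9) = -4/(9*pi).

-4/(9*pi)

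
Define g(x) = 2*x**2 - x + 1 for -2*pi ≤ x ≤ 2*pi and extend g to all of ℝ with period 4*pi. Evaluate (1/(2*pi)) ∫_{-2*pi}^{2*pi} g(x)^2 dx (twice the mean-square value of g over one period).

2 + 40*pi**2/3 + 128*pi**4/5

(1/(2*pi)) ∫_{-2*pi}^{2*pi} g(x)^2 dx = (1/(2*pi)) · (4*pi*(15 + 100*pi**2 + 192*pi**4)/15) = 2 + 40*pi**2/3 + 128*pi**4/5.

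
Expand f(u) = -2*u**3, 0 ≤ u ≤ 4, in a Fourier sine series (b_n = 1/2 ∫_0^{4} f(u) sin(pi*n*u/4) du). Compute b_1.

-256/pi + 1536/pi**3

b_1 = 1/2 ∫_0^{4} (-2*u**3) sin(pi*u/4) du.
Integrating by parts three times (tabular method), an antiderivative of (-2*u**3) sin(pi*u/4) is 8*u**3*cos(pi*u/4)/pi - 96*u**2*sin(pi*u/4)/pi**2 - 768*u*cos(pi*u/4)/pi**3 + 3072*sin(pi*u/4)/pi**4; evaluating from 0 to 4: ∫_{0}^{4} (-2*u**3) sin(pi*u/4) du = (-512/pi + 3072/pi**3) - (0) = -512/pi + 3072/pi**3.
Hence b_1 = (1/2)·(-512/pi + 3072/pi**3) = -256/pi + 1536/pi**3.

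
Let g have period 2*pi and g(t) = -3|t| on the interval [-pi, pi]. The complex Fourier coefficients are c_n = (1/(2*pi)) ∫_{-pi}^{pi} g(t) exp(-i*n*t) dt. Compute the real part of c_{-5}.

Since g is real-valued, Re(c_{-5}) = (1/(2*pi)) ∫_{-pi}^{pi} g(t) cos(-5*t) dt = a_{5}/2.
g is even and cos(-5*t) is even, so the integrand is even: ∫_{-pi}^{pi} g(t) cos(-5*t) dt = 2∫_0^{pi} g(t) cos(-5*t) dt.
Integrating by parts (boundary term plus one more integral), an antiderivative of (-3*t) cos(-5*t) is -3*t*sin(5*t)/5 - 3*cos(5*t)/25; evaluating from 0 to pi: ∫_{0}^{pi} (-3*t) cos(-5*t) dt = (3/25) - (-3/25) = 6/25.
So ∫_{-pi}^{pi} g(t) cos(-5*t) dt = 12/25.
Hence Re(c_{-5}) = (1/(2*pi))·(12/25) = 6/(25*pi).

6/(25*pi)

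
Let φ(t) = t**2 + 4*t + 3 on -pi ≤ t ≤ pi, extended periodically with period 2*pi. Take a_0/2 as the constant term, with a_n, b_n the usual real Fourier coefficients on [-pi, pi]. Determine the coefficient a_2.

a_2 = 1/pi ∫_{-pi}^{pi} φ(t) cos(2*t) dt.
Integrating by parts twice (tabular method), an antiderivative of (t**2 + 4*t + 3) cos(2*t) is t**2*sin(2*t)/2 + 2*t*sin(2*t) + t*cos(2*t)/2 + 5*sin(2*t)/4 + cos(2*t); evaluating from -pi to pi: ∫_{-pi}^{pi} (t**2 + 4*t + 3) cos(2*t) dt = (1 + pi/2) - (1 - pi/2) = pi.
Hence a_2 = (1/pi)·(pi) = 1.

1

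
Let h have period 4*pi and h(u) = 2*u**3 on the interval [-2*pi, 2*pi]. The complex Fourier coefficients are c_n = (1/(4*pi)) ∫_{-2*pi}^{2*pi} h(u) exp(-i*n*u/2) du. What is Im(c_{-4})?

Since h is real-valued, Im(c_{-4}) = -(1/(4*pi)) ∫_{-2*pi}^{2*pi} h(u) sin(-2*u) du = b_{4}/2.
h is odd and sin(-2*u) is odd, so the integrand is even: ∫_{-2*pi}^{2*pi} h(u) sin(-2*u) du = 2∫_0^{2*pi} h(u) sin(-2*u) du.
Integrating by parts three times (tabular method), an antiderivative of (2*u**3) sin(-2*u) is u**3*cos(2*u) - 3*u**2*sin(2*u)/2 - 3*u*cos(2*u)/2 + 3*sin(2*u)/4; evaluating from 0 to 2*pi: ∫_{0}^{2*pi} (2*u**3) sin(-2*u) du = (pi*(-3 + 8*pi**2)) - (0) = pi*(-3 + 8*pi**2).
So ∫_{-2*pi}^{2*pi} h(u) sin(-2*u) du = -6*pi + 16*pi**3.
Hence Im(c_{-4}) = (-1/(4*pi))·(-6*pi + 16*pi**3) = 3/2 - 4*pi**2.

3/2 - 4*pi**2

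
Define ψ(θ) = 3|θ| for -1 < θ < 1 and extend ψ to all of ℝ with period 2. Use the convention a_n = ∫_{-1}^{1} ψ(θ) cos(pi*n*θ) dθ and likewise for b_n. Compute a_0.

3

a_0 = ∫_{-1}^{1} ψ(θ) dθ = 3.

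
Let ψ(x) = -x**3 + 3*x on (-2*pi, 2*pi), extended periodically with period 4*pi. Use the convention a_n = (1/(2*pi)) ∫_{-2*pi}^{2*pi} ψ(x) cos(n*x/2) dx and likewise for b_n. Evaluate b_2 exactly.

-18 + 8*pi**2

b_2 = (1/(2*pi)) ∫_{-2*pi}^{2*pi} ψ(x) sin(x) dx.
ψ is odd and sin(x) is odd, so the integrand is even and b_2 = 1/pi ∫_0^{2*pi} ψ(x) sin(x) dx.
Integrating by parts three times (tabular method), an antiderivative of (-x**3 + 3*x) sin(x) is x**3*cos(x) - 3*x**2*sin(x) - 9*x*cos(x) + 9*sin(x); evaluating from 0 to 2*pi: ∫_{0}^{2*pi} (-x**3 + 3*x) sin(x) dx = (-18*pi + 8*pi**3) - (0) = -18*pi + 8*pi**3.
Hence b_2 = (1/pi)·(-18*pi + 8*pi**3) = -18 + 8*pi**2.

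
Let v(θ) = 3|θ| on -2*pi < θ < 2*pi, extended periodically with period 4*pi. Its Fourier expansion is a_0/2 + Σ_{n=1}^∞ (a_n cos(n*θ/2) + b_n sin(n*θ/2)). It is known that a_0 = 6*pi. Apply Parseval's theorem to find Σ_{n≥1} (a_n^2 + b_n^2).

Parseval: a_0^2/2 + Σ_{n≥1} (a_n^2+b_n^2) = (1/(2*pi)) ∫_{-2*pi}^{2*pi} v(θ)^2 dθ = 24*pi**2.
Subtract a_0^2/2 = 18*pi**2: Σ (a_n^2+b_n^2) = 6*pi**2.

6*pi**2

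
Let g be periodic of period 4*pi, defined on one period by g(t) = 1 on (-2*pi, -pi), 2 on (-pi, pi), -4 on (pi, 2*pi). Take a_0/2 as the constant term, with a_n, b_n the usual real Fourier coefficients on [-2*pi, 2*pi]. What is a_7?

a_7 = (1/(2*pi)) ∫_{-2*pi}^{2*pi} g(t) cos(7*t/2) dt.
Split the integral at the breakpoints.
Directly, an antiderivative of (1) cos(7*t/2) is 2*sin(7*t/2)/7; evaluating from -2*pi to -pi: ∫_{-2*pi}^{-pi} (1) cos(7*t/2) dt = (2/7) - (0) = 2/7.
Directly, an antiderivative of (2) cos(7*t/2) is 4*sin(7*t/2)/7; evaluating from -pi to pi: ∫_{-pi}^{pi} (2) cos(7*t/2) dt = (-4/7) - (4/7) = -8/7.
Directly, an antiderivative of (-4) cos(7*t/2) is -8*sin(7*t/2)/7; evaluating from pi to 2*pi: ∫_{pi}^{2*pi} (-4) cos(7*t/2) dt = (0) - (8/7) = -8/7.
Summing the pieces and multiplying by (1/(2*pi)) gives a_7 = -1/pi.

-1/pi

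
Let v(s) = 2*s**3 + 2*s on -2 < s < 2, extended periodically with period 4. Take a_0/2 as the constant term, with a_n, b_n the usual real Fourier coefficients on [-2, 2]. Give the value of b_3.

b_3 = 1/2 ∫_{-2}^{2} v(s) sin(3*pi*s/2) ds.
v is odd and sin(3*pi*s/2) is odd, so the integrand is even and b_3 = ∫_0^{2} v(s) sin(3*pi*s/2) ds.
Integrating by parts three times (tabular method), an antiderivative of (2*s**3 + 2*s) sin(3*pi*s/2) is -4*s**3*cos(3*pi*s/2)/(3*pi) + 8*s**2*sin(3*pi*s/2)/(3*pi**2) - 4*s*cos(3*pi*s/2)/(3*pi) + 32*s*cos(3*pi*s/2)/(9*pi**3) - 64*sin(3*pi*s/2)/(27*pi**4) + 8*sin(3*pi*s/2)/(9*pi**2); evaluating from 0 to 2: ∫_{0}^{2} (2*s**3 + 2*s) sin(3*pi*s/2) ds = (8*(-8 + 15*pi**2)/(9*pi**3)) - (0) = 8*(-8 + 15*pi**2)/(9*pi**3).
Hence b_3 = 8*(-8 + 15*pi**2)/(9*pi**3).

8*(-8 + 15*pi**2)/(9*pi**3)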